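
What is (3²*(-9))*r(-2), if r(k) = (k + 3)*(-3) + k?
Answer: 405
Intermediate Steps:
r(k) = -9 - 2*k (r(k) = (3 + k)*(-3) + k = (-9 - 3*k) + k = -9 - 2*k)
(3²*(-9))*r(-2) = (3²*(-9))*(-9 - 2*(-2)) = (9*(-9))*(-9 + 4) = -81*(-5) = 405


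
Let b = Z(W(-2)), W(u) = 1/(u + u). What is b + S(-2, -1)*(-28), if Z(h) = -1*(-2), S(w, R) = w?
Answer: 58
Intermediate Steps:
W(u) = 1/(2*u)
Z(h) = 2
b = 2
b + S(-2, -1)*(-28) = 2 - 2*(-28) = 2 + 56 = 58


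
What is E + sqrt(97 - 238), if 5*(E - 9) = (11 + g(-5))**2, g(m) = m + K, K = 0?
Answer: 81/5 + I*sqrt(141) ≈ 16.2 + 11.874*I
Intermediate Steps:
g(m) = m (g(m) = m + 0 = m)
E = 81/5 (E = 9 + (11 - 5)**2/5 = 9 + (1/5)*6**2 = 9 + (1/5)*36 = 9 + 36/5 = 81/5 ≈ 16.200)
E + sqrt(97 - 238) = 81/5 + sqrt(97 - 238) = 81/5 + sqrt(-141) = 81/5 + I*sqrt(141)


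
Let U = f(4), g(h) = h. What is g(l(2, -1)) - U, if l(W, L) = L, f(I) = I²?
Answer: -17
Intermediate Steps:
U = 16 (U = 4² = 16)
g(l(2, -1)) - U = -1 - 1*16 = -1 - 16 = -17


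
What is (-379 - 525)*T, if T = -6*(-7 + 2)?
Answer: -27120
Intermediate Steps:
T = 30 (T = -6*(-5) = 30)
(-379 - 525)*T = (-379 - 525)*30 = -904*30 = -27120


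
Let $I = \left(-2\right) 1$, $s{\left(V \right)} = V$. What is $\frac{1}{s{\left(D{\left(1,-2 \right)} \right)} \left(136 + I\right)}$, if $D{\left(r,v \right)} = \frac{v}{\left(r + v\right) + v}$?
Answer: $\frac{3}{268} \approx 0.011194$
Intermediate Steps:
$D{\left(r,v \right)} = \frac{v}{r + 2 v}$
$I = -2$
$\frac{1}{s{\left(D{\left(1,-2 \right)} \right)} \left(136 + I\right)} = \frac{1}{- \frac{2}{1 + 2 \left(-2\right)} \left(136 - 2\right)} = \frac{1}{- \frac{2}{1 - 4} \cdot 134} = \frac{1}{- \frac{2}{-3} \cdot 134} = \frac{1}{\left(-2\right) \left(- \frac{1}{3}\right) 134} = \frac{1}{\frac{2}{3} \cdot 134} = \frac{1}{\frac{268}{3}} = \frac{3}{268}$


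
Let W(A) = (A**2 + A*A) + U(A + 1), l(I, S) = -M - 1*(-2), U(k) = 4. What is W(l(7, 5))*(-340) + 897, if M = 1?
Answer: -1143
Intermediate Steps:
l(I, S) = 1 (l(I, S) = -1*1 - 1*(-2) = -1 + 2 = 1)
W(A) = 4 + 2*A**2 (W(A) = (A**2 + A*A) + 4 = (A**2 + A**2) + 4 = 2*A**2 + 4 = 4 + 2*A**2)
W(l(7, 5))*(-340) + 897 = (4 + 2*1**2)*(-340) + 897 = (4 + 2*1)*(-340) + 897 = (4 + 2)*(-340) + 897 = 6*(-340) + 897 = -2040 + 897 = -1143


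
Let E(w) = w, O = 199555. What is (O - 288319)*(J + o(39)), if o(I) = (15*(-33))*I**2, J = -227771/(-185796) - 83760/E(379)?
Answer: 30175119946072739/451389 ≈ 6.6849e+10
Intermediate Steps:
J = -15475947751/70416684 (J = -227771/(-185796) - 83760/379 = -227771*(-1/185796) - 83760*1/379 = 227771/185796 - 83760/379 = -15475947751/70416684 ≈ -219.78)
o(I) = -495*I**2
(O - 288319)*(J + o(39)) = (199555 - 288319)*(-15475947751/70416684 - 495*39**2) = -88764*(-15475947751/70416684 - 495*1521) = -88764*(-15475947751/70416684 - 752895) = -88764*(-53031845247931/70416684) = 30175119946072739/451389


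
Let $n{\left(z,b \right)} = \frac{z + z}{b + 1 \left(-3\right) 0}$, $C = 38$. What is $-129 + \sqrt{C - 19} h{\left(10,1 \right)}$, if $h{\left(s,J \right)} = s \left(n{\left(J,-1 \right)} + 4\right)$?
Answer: $-129 + 20 \sqrt{19} \approx -41.822$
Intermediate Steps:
$n{\left(z,b \right)} = \frac{2 z}{b}$ ($n{\left(z,b \right)} = \frac{2 z}{b - 0} = \frac{2 z}{b + 0} = \frac{2 z}{b}$)
$h{\left(s,J \right)} = s \left(4 - 2 J\right)$ ($h{\left(s,J \right)} = s \left(\frac{2 J}{-1} + 4\right) = s \left(2 J \left(-1\right) + 4\right) = s \left(- 2 J + 4\right) = s \left(4 - 2 J\right)$)
$-129 + \sqrt{C - 19} h{\left(10,1 \right)} = -129 + \sqrt{38 - 19} \cdot 2 \cdot 10 \left(2 - 1\right) = -129 + \sqrt{19} \cdot 2 \cdot 10 \left(2 - 1\right) = -129 + \sqrt{19} \cdot 2 \cdot 10 \cdot 1 = -129 + \sqrt{19} \cdot 20 = -129 + 20 \sqrt{19}$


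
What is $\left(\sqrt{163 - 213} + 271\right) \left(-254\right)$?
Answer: $-68834 - 1270 i \sqrt{2} \approx -68834.0 - 1796.1 i$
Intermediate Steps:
$\left(\sqrt{163 - 213} + 271\right) \left(-254\right) = \left(\sqrt{-50} + 271\right) \left(-254\right) = \left(5 i \sqrt{2} + 271\right) \left(-254\right) = \left(271 + 5 i \sqrt{2}\right) \left(-254\right) = -68834 - 1270 i \sqrt{2}$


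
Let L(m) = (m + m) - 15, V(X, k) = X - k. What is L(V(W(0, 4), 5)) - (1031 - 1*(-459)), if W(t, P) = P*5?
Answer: -1475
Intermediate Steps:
W(t, P) = 5*P
L(m) = -15 + 2*m (L(m) = 2*m - 15 = -15 + 2*m)
L(V(W(0, 4), 5)) - (1031 - 1*(-459)) = (-15 + 2*(5*4 - 1*5)) - (1031 - 1*(-459)) = (-15 + 2*(20 - 5)) - (1031 + 459) = (-15 + 2*15) - 1*1490 = (-15 + 30) - 1490 = 15 - 1490 = -1475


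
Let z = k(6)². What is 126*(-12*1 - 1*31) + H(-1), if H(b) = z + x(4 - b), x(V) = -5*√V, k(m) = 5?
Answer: -5393 - 5*√5 ≈ -5404.2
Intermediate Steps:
z = 25 (z = 5² = 25)
H(b) = 25 - 5*√(4 - b)
126*(-12*1 - 1*31) + H(-1) = 126*(-12*1 - 1*31) + (25 - 5*√(4 - 1*(-1))) = 126*(-12 - 31) + (25 - 5*√(4 + 1)) = 126*(-43) + (25 - 5*√5) = -5418 + (25 - 5*√5) = -5393 - 5*√5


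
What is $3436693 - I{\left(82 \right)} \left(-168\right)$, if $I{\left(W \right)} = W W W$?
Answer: $96066517$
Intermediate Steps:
$I{\left(W \right)} = W^{3}$ ($I{\left(W \right)} = W^{2} W = W^{3}$)
$3436693 - I{\left(82 \right)} \left(-168\right) = 3436693 - 82^{3} \left(-168\right) = 3436693 - 551368 \left(-168\right) = 3436693 - -92629824 = 3436693 + 92629824 = 96066517$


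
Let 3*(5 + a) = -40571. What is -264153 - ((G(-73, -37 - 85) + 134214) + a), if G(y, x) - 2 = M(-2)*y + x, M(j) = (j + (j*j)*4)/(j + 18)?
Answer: -9231707/24 ≈ -3.8465e+5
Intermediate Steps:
a = -40586/3 (a = -5 + (⅓)*(-40571) = -5 - 40571/3 = -40586/3 ≈ -13529.)
M(j) = (j + 4*j²)/(18 + j) (M(j) = (j + j²*4)/(18 + j) = (j + 4*j²)/(18 + j))
G(y, x) = 2 + x + 7*y/8 (G(y, x) = 2 + ((-2*(1 + 4*(-2))/(18 - 2))*y + x) = 2 + ((-2*(1 - 8)/16)*y + x) = 2 + ((-2*1/16*(-7))*y + x) = 2 + (7*y/8 + x) = 2 + (x + 7*y/8) = 2 + x + 7*y/8)
-264153 - ((G(-73, -37 - 85) + 134214) + a) = -264153 - (((2 + (-37 - 85) + (7/8)*(-73)) + 134214) - 40586/3) = -264153 - (((2 - 122 - 511/8) + 134214) - 40586/3) = -264153 - ((-1471/8 + 134214) - 40586/3) = -264153 - (1072241/8 - 40586/3) = -264153 - 1*2892035/24 = -264153 - 2892035/24 = -9231707/24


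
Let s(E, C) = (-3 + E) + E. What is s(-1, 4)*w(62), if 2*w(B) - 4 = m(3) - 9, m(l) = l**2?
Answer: -10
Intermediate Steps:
s(E, C) = -3 + 2*E
w(B) = 2 (w(B) = 2 + (3**2 - 9)/2 = 2 + (9 - 9)/2 = 2 + (1/2)*0 = 2 + 0 = 2)
s(-1, 4)*w(62) = (-3 + 2*(-1))*2 = (-3 - 2)*2 = -5*2 = -10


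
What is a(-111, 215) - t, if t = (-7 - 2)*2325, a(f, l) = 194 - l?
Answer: 20904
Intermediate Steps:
t = -20925 (t = -9*2325 = -20925)
a(-111, 215) - t = (194 - 1*215) - 1*(-20925) = (194 - 215) + 20925 = -21 + 20925 = 20904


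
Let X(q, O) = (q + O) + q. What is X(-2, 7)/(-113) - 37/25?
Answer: -4256/2825 ≈ -1.5065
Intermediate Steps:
X(q, O) = O + 2*q (X(q, O) = (O + q) + q = O + 2*q)
X(-2, 7)/(-113) - 37/25 = (7 + 2*(-2))/(-113) - 37/25 = (7 - 4)*(-1/113) - 37*1/25 = 3*(-1/113) - 37/25 = -3/113 - 37/25 = -4256/2825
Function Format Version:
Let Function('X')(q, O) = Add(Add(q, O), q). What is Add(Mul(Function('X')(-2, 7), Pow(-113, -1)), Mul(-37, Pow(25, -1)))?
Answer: Rational(-4256, 2825) ≈ -1.5065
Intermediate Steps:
Function('X')(q, O) = Add(O, Mul(2, q)) (Function('X')(q, O) = Add(Add(O, q), q) = Add(O, Mul(2, q)))
Add(Mul(Function('X')(-2, 7), Pow(-113, -1)), Mul(-37, Pow(25, -1))) = Add(Mul(Add(7, Mul(2, -2)), Pow(-113, -1)), Mul(-37, Pow(25, -1))) = Add(Mul(Add(7, -4), Rational(-1, 113)), Mul(-37, Rational(1, 25))) = Add(Mul(3, Rational(-1, 113)), Rational(-37, 25)) = Add(Rational(-3, 113), Rational(-37, 25)) = Rational(-4256, 2825)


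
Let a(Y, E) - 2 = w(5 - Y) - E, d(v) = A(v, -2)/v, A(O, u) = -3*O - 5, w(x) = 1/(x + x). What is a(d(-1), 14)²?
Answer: 5041/36 ≈ 140.03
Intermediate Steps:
w(x) = 1/(2*x)
A(O, u) = -5 - 3*O
d(v) = (-5 - 3*v)/v
a(Y, E) = 2 + 1/(2*(5 - Y)) - E (a(Y, E) = 2 + (1/(2*(5 - Y)) - E) = 2 + 1/(2*(5 - Y)) - E)
a(d(-1), 14)² = ((-½ + (-5 + (-3 - 5/(-1)))*(2 - 1*14))/(-5 + (-3 - 5/(-1))))² = ((-½ + (-5 + (-3 - 5*(-1)))*(2 - 14))/(-5 + (-3 - 5*(-1))))² = ((-½ + (-5 + (-3 + 5))*(-12))/(-5 + (-3 + 5)))² = ((-½ + (-5 + 2)*(-12))/(-5 + 2))² = ((-½ - 3*(-12))/(-3))² = (-(-½ + 36)/3)² = (-⅓*71/2)² = (-71/6)² = 5041/36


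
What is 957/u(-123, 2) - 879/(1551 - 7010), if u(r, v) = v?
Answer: 5226021/10918 ≈ 478.66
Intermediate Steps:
957/u(-123, 2) - 879/(1551 - 7010) = 957/2 - 879/(1551 - 7010) = 957*(1/2) - 879/(-5459) = 957/2 - 879*(-1/5459) = 957/2 + 879/5459 = 5226021/10918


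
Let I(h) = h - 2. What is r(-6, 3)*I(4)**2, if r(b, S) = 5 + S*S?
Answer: 56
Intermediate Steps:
I(h) = -2 + h
r(b, S) = 5 + S**2
r(-6, 3)*I(4)**2 = (5 + 3**2)*(-2 + 4)**2 = (5 + 9)*2**2 = 14*4 = 56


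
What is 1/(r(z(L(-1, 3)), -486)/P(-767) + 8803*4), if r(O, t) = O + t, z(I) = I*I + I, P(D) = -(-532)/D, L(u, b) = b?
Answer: 266/9548171 ≈ 2.7859e-5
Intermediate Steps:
P(D) = 532/D
z(I) = I + I**2 (z(I) = I**2 + I = I + I**2)
1/(r(z(L(-1, 3)), -486)/P(-767) + 8803*4) = 1/((3*(1 + 3) - 486)/((532/(-767))) + 8803*4) = 1/((3*4 - 486)/((532*(-1/767))) + 35212) = 1/((12 - 486)/(-532/767) + 35212) = 1/(-474*(-767/532) + 35212) = 1/(181779/266 + 35212) = 1/(9548171/266) = 266/9548171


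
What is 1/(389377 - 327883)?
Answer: 1/61494 ≈ 1.6262e-5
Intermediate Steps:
1/(389377 - 327883) = 1/61494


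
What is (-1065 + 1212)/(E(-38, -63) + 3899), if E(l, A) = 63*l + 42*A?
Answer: -21/163 ≈ -0.12883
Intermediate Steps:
E(l, A) = 42*A + 63*l
(-1065 + 1212)/(E(-38, -63) + 3899) = (-1065 + 1212)/((42*(-63) + 63*(-38)) + 3899) = 147/((-2646 - 2394) + 3899) = 147/(-5040 + 3899) = 147/(-1141) = 147*(-1/1141) = -21/163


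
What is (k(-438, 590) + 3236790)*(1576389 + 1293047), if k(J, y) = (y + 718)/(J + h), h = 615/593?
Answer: 802211103783815192/86373 ≈ 9.2877e+12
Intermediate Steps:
h = 615/593 (h = 615*(1/593) = 615/593 ≈ 1.0371)
k(J, y) = (718 + y)/(615/593 + J) (k(J, y) = (y + 718)/(J + 615/593) = (718 + y)/(615/593 + J))
(k(-438, 590) + 3236790)*(1576389 + 1293047) = (593*(718 + 590)/(615 + 593*(-438)) + 3236790)*(1576389 + 1293047) = (593*1308/(615 - 259734) + 3236790)*2869436 = (593*1308/(-259119) + 3236790)*2869436 = (593*(-1/259119)*1308 + 3236790)*2869436 = (-258548/86373 + 3236790)*2869436 = (279571004122/86373)*2869436 = 802211103783815192/86373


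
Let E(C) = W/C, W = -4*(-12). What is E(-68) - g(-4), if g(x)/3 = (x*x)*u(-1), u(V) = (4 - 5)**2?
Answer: -828/17 ≈ -48.706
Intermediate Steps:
W = 48
u(V) = 1 (u(V) = (-1)**2 = 1)
E(C) = 48/C
g(x) = 3*x**2 (g(x) = 3*((x*x)*1) = 3*(x**2*1) = 3*x**2)
E(-68) - g(-4) = 48/(-68) - 3*(-4)**2 = 48*(-1/68) - 3*16 = -12/17 - 1*48 = -12/17 - 48 = -828/17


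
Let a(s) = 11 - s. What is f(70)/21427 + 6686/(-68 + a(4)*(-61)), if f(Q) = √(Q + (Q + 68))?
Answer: -6686/495 + 4*√13/21427 ≈ -13.506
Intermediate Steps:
f(Q) = √(68 + 2*Q) (f(Q) = √(Q + (68 + Q)) = √(68 + 2*Q))
f(70)/21427 + 6686/(-68 + a(4)*(-61)) = √(68 + 2*70)/21427 + 6686/(-68 + (11 - 1*4)*(-61)) = √(68 + 140)*(1/21427) + 6686/(-68 + (11 - 4)*(-61)) = √208*(1/21427) + 6686/(-68 + 7*(-61)) = (4*√13)*(1/21427) + 6686/(-68 - 427) = 4*√13/21427 + 6686/(-495) = 4*√13/21427 + 6686*(-1/495) = 4*√13/21427 - 6686/495 = -6686/495 + 4*√13/21427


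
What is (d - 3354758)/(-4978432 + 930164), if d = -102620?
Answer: 1728689/2024134 ≈ 0.85404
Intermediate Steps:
(d - 3354758)/(-4978432 + 930164) = (-102620 - 3354758)/(-4978432 + 930164) = -3457378/(-4048268) = -3457378*(-1/4048268) = 1728689/2024134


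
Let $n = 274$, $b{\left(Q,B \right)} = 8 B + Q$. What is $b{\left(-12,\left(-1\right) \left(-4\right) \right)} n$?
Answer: $5480$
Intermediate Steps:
$b{\left(Q,B \right)} = Q + 8 B$
$b{\left(-12,\left(-1\right) \left(-4\right) \right)} n = \left(-12 + 8 \left(\left(-1\right) \left(-4\right)\right)\right) 274 = \left(-12 + 8 \cdot 4\right) 274 = \left(-12 + 32\right) 274 = 20 \cdot 274 = 5480$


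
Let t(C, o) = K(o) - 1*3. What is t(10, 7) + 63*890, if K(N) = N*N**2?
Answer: 56410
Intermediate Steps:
K(N) = N**3
t(C, o) = -3 + o**3 (t(C, o) = o**3 - 1*3 = o**3 - 3 = -3 + o**3)
t(10, 7) + 63*890 = (-3 + 7**3) + 63*890 = (-3 + 343) + 56070 = 340 + 56070 = 56410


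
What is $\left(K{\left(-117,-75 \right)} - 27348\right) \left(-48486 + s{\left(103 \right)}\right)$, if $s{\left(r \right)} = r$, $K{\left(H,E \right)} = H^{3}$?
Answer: $78814020063$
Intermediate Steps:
$\left(K{\left(-117,-75 \right)} - 27348\right) \left(-48486 + s{\left(103 \right)}\right) = \left(\left(-117\right)^{3} - 27348\right) \left(-48486 + 103\right) = \left(-1601613 - 27348\right) \left(-48383\right) = \left(-1628961\right) \left(-48383\right) = 78814020063$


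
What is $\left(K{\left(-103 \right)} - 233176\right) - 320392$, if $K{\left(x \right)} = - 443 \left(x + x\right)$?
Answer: $-462310$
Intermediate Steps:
$K{\left(x \right)} = - 886 x$ ($K{\left(x \right)} = - 443 \cdot 2 x = - 886 x$)
$\left(K{\left(-103 \right)} - 233176\right) - 320392 = \left(\left(-886\right) \left(-103\right) - 233176\right) - 320392 = \left(91258 - 233176\right) - 320392 = -141918 - 320392 = -462310$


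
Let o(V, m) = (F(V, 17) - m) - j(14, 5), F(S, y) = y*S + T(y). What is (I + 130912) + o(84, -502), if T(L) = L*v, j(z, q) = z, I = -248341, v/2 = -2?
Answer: -115581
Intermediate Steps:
v = -4 (v = 2*(-2) = -4)
T(L) = -4*L (T(L) = L*(-4) = -4*L)
F(S, y) = -4*y + S*y (F(S, y) = y*S - 4*y = S*y - 4*y = -4*y + S*y)
o(V, m) = -82 - m + 17*V (o(V, m) = (17*(-4 + V) - m) - 1*14 = ((-68 + 17*V) - m) - 14 = (-68 - m + 17*V) - 14 = -82 - m + 17*V)
(I + 130912) + o(84, -502) = (-248341 + 130912) + (-82 - 1*(-502) + 17*84) = -117429 + (-82 + 502 + 1428) = -117429 + 1848 = -115581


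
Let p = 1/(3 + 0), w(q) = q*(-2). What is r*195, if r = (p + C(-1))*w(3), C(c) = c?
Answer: 780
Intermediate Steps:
w(q) = -2*q
p = ⅓ (p = 1/3 = ⅓ ≈ 0.33333)
r = 4 (r = (⅓ - 1)*(-2*3) = -⅔*(-6) = 4)
r*195 = 4*195 = 780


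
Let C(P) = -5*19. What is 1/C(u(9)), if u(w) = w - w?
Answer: -1/95 ≈ -0.010526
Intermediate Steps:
u(w) = 0
C(P) = -95
1/C(u(9)) = 1/(-95) = -1/95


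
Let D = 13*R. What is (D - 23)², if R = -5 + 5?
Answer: 529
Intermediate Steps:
R = 0
D = 0 (D = 13*0 = 0)
(D - 23)² = (0 - 23)² = (-23)² = 529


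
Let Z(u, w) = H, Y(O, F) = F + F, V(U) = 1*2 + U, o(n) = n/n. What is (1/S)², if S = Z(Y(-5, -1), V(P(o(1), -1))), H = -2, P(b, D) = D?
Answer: ¼ ≈ 0.25000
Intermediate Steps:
o(n) = 1
V(U) = 2 + U
Y(O, F) = 2*F
Z(u, w) = -2
S = -2
(1/S)² = (1/(-2))² = (-½)² = ¼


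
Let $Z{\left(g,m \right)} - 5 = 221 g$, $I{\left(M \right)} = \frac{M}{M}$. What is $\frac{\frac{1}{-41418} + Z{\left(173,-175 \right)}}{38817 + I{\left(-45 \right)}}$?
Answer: $\frac{1583741483}{1607763924} \approx 0.98506$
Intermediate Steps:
$I{\left(M \right)} = 1$
$Z{\left(g,m \right)} = 5 + 221 g$
$\frac{\frac{1}{-41418} + Z{\left(173,-175 \right)}}{38817 + I{\left(-45 \right)}} = \frac{\frac{1}{-41418} + \left(5 + 221 \cdot 173\right)}{38817 + 1} = \frac{- \frac{1}{41418} + \left(5 + 38233\right)}{38818} = \left(- \frac{1}{41418} + 38238\right) \frac{1}{38818} = \frac{1583741483}{41418} \cdot \frac{1}{38818} = \frac{1583741483}{1607763924}$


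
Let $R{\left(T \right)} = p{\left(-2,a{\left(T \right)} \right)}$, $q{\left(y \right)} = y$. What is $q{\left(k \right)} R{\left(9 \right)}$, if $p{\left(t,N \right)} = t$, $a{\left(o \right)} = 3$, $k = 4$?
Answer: $-8$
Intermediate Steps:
$R{\left(T \right)} = -2$
$q{\left(k \right)} R{\left(9 \right)} = 4 \left(-2\right) = -8$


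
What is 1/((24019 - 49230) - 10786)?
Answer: -1/35997 ≈ -2.7780e-5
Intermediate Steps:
1/((24019 - 49230) - 10786) = 1/(-25211 - 10786) = 1/(-35997) = -1/35997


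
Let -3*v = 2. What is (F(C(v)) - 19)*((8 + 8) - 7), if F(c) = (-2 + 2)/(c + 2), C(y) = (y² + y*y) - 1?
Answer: -171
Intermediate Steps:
v = -⅔ (v = -⅓*2 = -⅔ ≈ -0.66667)
C(y) = -1 + 2*y² (C(y) = (y² + y²) - 1 = 2*y² - 1 = -1 + 2*y²)
F(c) = 0 (F(c) = 0/(2 + c) = 0)
(F(C(v)) - 19)*((8 + 8) - 7) = (0 - 19)*((8 + 8) - 7) = -19*(16 - 7) = -19*9 = -171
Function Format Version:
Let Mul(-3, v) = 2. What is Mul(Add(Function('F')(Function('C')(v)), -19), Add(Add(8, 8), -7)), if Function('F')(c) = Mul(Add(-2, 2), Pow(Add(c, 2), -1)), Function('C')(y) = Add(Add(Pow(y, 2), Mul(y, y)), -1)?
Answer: -171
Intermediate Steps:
v = Rational(-2, 3) (v = Mul(Rational(-1, 3), 2) = Rational(-2, 3) ≈ -0.66667)
Function('C')(y) = Add(-1, Mul(2, Pow(y, 2))) (Function('C')(y) = Add(Add(Pow(y, 2), Pow(y, 2)), -1) = Add(Mul(2, Pow(y, 2)), -1) = Add(-1, Mul(2, Pow(y, 2))))
Function('F')(c) = 0 (Function('F')(c) = Mul(0, Pow(Add(2, c), -1)) = 0)
Mul(Add(Function('F')(Function('C')(v)), -19), Add(Add(8, 8), -7)) = Mul(Add(0, -19), Add(Add(8, 8), -7)) = Mul(-19, Add(16, -7)) = Mul(-19, 9) = -171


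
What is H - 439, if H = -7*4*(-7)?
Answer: -243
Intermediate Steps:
H = 196 (H = -28*(-7) = 196)
H - 439 = 196 - 439 = -243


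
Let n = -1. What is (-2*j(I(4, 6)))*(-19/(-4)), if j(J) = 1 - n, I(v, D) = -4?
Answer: -19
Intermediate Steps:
j(J) = 2 (j(J) = 1 - 1*(-1) = 1 + 1 = 2)
(-2*j(I(4, 6)))*(-19/(-4)) = (-2*2)*(-19/(-4)) = -(-76)*(-1)/4 = -4*19/4 = -19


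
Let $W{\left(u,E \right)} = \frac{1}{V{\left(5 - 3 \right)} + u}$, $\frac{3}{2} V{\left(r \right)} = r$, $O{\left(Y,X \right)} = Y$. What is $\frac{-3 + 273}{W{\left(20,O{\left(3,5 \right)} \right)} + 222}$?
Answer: $\frac{1920}{1579} \approx 1.216$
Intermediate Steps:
$V{\left(r \right)} = \frac{2 r}{3}$
$W{\left(u,E \right)} = \frac{1}{\frac{4}{3} + u}$ ($W{\left(u,E \right)} = \frac{1}{\frac{2 \left(5 - 3\right)}{3} + u} = \frac{1}{\frac{2}{3} \cdot 2 + u} = \frac{1}{\frac{4}{3} + u}$)
$\frac{-3 + 273}{W{\left(20,O{\left(3,5 \right)} \right)} + 222} = \frac{-3 + 273}{\frac{3}{4 + 3 \cdot 20} + 222} = \frac{270}{\frac{3}{4 + 60} + 222} = \frac{270}{\frac{3}{64} + 222} = \frac{270}{\frac{14211}{64}} = 270 \cdot \frac{64}{14211} = \frac{1920}{1579}$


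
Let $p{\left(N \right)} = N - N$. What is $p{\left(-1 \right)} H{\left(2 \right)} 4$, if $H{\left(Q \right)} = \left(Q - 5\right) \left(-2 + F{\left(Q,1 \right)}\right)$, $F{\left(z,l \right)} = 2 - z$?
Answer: $0$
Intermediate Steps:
$p{\left(N \right)} = 0$
$H{\left(Q \right)} = - Q \left(-5 + Q\right)$ ($H{\left(Q \right)} = \left(Q - 5\right) \left(-2 - \left(-2 + Q\right)\right) = \left(-5 + Q\right) \left(- Q\right) = - Q \left(-5 + Q\right)$)
$p{\left(-1 \right)} H{\left(2 \right)} 4 = 0 \cdot 2 \left(5 - 2\right) 4 = 0 \cdot 2 \cdot 3 \cdot 4 = 0 \cdot 6 \cdot 4 = 0 \cdot 4 = 0$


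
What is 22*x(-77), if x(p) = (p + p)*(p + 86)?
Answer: -30492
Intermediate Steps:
x(p) = 2*p*(86 + p) (x(p) = (2*p)*(86 + p) = 2*p*(86 + p))
22*x(-77) = 22*(2*(-77)*(86 - 77)) = 22*(2*(-77)*9) = 22*(-1386) = -30492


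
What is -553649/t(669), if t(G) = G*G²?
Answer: -553649/299418309 ≈ -0.0018491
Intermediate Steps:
t(G) = G³
-553649/t(669) = -553649/(669³) = -553649/299418309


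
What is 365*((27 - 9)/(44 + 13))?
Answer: 2190/19 ≈ 115.26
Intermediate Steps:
365*((27 - 9)/(44 + 13)) = 365*(18/57) = 365*(18*(1/57)) = 365*(6/19) = 2190/19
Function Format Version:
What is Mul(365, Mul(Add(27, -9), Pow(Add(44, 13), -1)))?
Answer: Rational(2190, 19) ≈ 115.26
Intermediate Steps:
Mul(365, Mul(Add(27, -9), Pow(Add(44, 13), -1))) = Mul(365, Mul(18, Pow(57, -1))) = Mul(365, Mul(18, Rational(1, 57))) = Mul(365, Rational(6, 19)) = Rational(2190, 19)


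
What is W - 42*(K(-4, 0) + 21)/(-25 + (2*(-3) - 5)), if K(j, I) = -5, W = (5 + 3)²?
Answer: 248/3 ≈ 82.667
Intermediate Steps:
W = 64 (W = 8² = 64)
W - 42*(K(-4, 0) + 21)/(-25 + (2*(-3) - 5)) = 64 - 42*(-5 + 21)/(-25 + (2*(-3) - 5)) = 64 - 672/(-25 + (-6 - 5)) = 64 - 672/(-25 - 11) = 64 - 672/(-36) = 64 - 672*(-1)/36 = 64 - 42*(-4/9) = 64 + 56/3 = 248/3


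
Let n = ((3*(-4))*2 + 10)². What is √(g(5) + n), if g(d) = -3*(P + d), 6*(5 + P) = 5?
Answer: 3*√86/2 ≈ 13.910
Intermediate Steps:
P = -25/6 (P = -5 + (⅙)*5 = -5 + ⅚ = -25/6 ≈ -4.1667)
g(d) = 25/2 - 3*d (g(d) = -3*(-25/6 + d) = 25/2 - 3*d)
n = 196 (n = (-12*2 + 10)² = (-24 + 10)² = (-14)² = 196)
√(g(5) + n) = √((25/2 - 3*5) + 196) = √((25/2 - 15) + 196) = √(-5/2 + 196) = √(387/2) = 3*√86/2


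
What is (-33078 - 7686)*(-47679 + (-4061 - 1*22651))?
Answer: 3032474724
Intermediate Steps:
(-33078 - 7686)*(-47679 + (-4061 - 1*22651)) = -40764*(-47679 + (-4061 - 22651)) = -40764*(-47679 - 26712) = -40764*(-74391) = 3032474724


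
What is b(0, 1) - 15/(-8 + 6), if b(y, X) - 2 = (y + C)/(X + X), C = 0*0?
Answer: 19/2 ≈ 9.5000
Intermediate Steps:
C = 0
b(y, X) = 2 + y/(2*X) (b(y, X) = 2 + (y + 0)/(X + X) = 2 + y/((2*X)) = 2 + y*(1/(2*X)) = 2 + y/(2*X))
b(0, 1) - 15/(-8 + 6) = (2 + (1/2)*0/1) - 15/(-8 + 6) = (2 + (1/2)*0*1) - 15/(-2) = (2 + 0) - 15*(-1/2) = 2 + 15/2 = 19/2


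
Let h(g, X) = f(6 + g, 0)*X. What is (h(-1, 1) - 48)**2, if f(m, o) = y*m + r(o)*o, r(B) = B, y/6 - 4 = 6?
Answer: 63504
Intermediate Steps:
y = 60 (y = 24 + 6*6 = 24 + 36 = 60)
f(m, o) = o**2 + 60*m (f(m, o) = 60*m + o*o = 60*m + o**2 = o**2 + 60*m)
h(g, X) = X*(360 + 60*g) (h(g, X) = (0**2 + 60*(6 + g))*X = (0 + (360 + 60*g))*X = (360 + 60*g)*X = X*(360 + 60*g))
(h(-1, 1) - 48)**2 = (60*1*(6 - 1) - 48)**2 = (60*1*5 - 48)**2 = (300 - 48)**2 = 252**2 = 63504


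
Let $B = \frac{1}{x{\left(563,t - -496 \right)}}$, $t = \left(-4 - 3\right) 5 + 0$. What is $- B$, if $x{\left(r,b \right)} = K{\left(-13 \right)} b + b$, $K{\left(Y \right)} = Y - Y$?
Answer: $- \frac{1}{461} \approx -0.0021692$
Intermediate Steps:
$K{\left(Y \right)} = 0$
$t = -35$ ($t = \left(-7\right) 5 + 0 = -35 + 0 = -35$)
$x{\left(r,b \right)} = b$ ($x{\left(r,b \right)} = 0 b + b = 0 + b = b$)
$B = \frac{1}{461}$ ($B = \frac{1}{-35 - -496} = \frac{1}{-35 + 496} = \frac{1}{461} \approx 0.0021692$)
$- B = \left(-1\right) \frac{1}{461} = - \frac{1}{461}$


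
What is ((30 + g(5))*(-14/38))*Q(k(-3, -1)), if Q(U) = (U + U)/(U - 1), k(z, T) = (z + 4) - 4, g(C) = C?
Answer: -735/38 ≈ -19.342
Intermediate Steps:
k(z, T) = z (k(z, T) = (4 + z) - 4 = z)
Q(U) = 2*U/(-1 + U) (Q(U) = (2*U)/(-1 + U) = 2*U/(-1 + U))
((30 + g(5))*(-14/38))*Q(k(-3, -1)) = ((30 + 5)*(-14/38))*(2*(-3)/(-1 - 3)) = (35*(-14*1/38))*(2*(-3)/(-4)) = (35*(-7/19))*(2*(-3)*(-1/4)) = -245/19*3/2 = -735/38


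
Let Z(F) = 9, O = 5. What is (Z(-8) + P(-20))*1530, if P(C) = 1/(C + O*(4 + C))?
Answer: 137547/10 ≈ 13755.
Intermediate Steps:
P(C) = 1/(20 + 6*C) (P(C) = 1/(C + 5*(4 + C)) = 1/(C + (20 + 5*C)) = 1/(20 + 6*C))
(Z(-8) + P(-20))*1530 = (9 + 1/(2*(10 + 3*(-20))))*1530 = (9 + 1/(2*(10 - 60)))*1530 = (9 + (½)/(-50))*1530 = (9 + (½)*(-1/50))*1530 = (9 - 1/100)*1530 = (899/100)*1530 = 137547/10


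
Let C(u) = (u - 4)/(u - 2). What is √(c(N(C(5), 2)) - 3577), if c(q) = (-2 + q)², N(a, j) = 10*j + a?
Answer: 4*I*√1823/3 ≈ 56.929*I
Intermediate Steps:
C(u) = (-4 + u)/(-2 + u)
N(a, j) = a + 10*j
√(c(N(C(5), 2)) - 3577) = √((-2 + ((-4 + 5)/(-2 + 5) + 10*2))² - 3577) = √((-2 + (1/3 + 20))² - 3577) = √((-2 + ((⅓)*1 + 20))² - 3577) = √((-2 + (⅓ + 20))² - 3577) = √((-2 + 61/3)² - 3577) = √((55/3)² - 3577) = √(3025/9 - 3577) = √(-29168/9) = 4*I*√1823/3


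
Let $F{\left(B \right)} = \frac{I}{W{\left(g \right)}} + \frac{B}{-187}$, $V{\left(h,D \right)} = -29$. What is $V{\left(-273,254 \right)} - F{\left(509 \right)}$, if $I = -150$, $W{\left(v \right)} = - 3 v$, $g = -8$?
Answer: $- \frac{14981}{748} \approx -20.028$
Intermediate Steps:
$F{\left(B \right)} = - \frac{25}{4} - \frac{B}{187}$ ($F{\left(B \right)} = - \frac{150}{\left(-3\right) \left(-8\right)} + \frac{B}{-187} = - \frac{150}{24} + B \left(- \frac{1}{187}\right) = \left(-150\right) \frac{1}{24} - \frac{B}{187} = - \frac{25}{4} - \frac{B}{187}$)
$V{\left(-273,254 \right)} - F{\left(509 \right)} = -29 - \left(- \frac{25}{4} - \frac{509}{187}\right) = -29 - - \frac{6711}{748} = -29 + \frac{6711}{748} = - \frac{14981}{748}$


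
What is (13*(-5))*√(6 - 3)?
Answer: -65*√3 ≈ -112.58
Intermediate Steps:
(13*(-5))*√(6 - 3) = -65*√3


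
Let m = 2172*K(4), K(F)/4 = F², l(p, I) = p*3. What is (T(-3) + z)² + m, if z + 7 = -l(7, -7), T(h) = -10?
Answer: 140452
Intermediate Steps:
l(p, I) = 3*p
K(F) = 4*F²
m = 139008 (m = 2172*(4*4²) = 2172*(4*16) = 2172*64 = 139008)
z = -28 (z = -7 - 3*7 = -7 - 1*21 = -7 - 21 = -28)
(T(-3) + z)² + m = (-10 - 28)² + 139008 = (-38)² + 139008 = 1444 + 139008 = 140452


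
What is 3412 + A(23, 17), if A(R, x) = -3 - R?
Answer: 3386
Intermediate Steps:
3412 + A(23, 17) = 3412 + (-3 - 1*23) = 3412 + (-3 - 23) = 3412 - 26 = 3386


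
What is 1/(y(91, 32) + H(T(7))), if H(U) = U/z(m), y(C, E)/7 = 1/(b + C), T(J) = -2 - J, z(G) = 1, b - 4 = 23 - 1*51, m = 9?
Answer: -67/596 ≈ -0.11242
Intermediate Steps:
b = -24 (b = 4 + (23 - 1*51) = 4 + (23 - 51) = 4 - 28 = -24)
y(C, E) = 7/(-24 + C)
H(U) = U (H(U) = U/1 = U*1 = U)
1/(y(91, 32) + H(T(7))) = 1/(7/(-24 + 91) + (-2 - 1*7)) = 1/(7/67 + (-2 - 7)) = 1/(7*(1/67) - 9) = 1/(7/67 - 9) = 1/(-596/67) = -67/596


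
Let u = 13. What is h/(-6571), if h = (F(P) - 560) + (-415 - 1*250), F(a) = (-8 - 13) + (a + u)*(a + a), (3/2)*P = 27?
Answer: 130/6571 ≈ 0.019784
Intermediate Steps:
P = 18 (P = (⅔)*27 = 18)
F(a) = -21 + 2*a*(13 + a) (F(a) = (-8 - 13) + (a + 13)*(a + a) = -21 + (13 + a)*(2*a) = -21 + 2*a*(13 + a))
h = -130 (h = ((-21 + 2*18² + 26*18) - 560) + (-415 - 1*250) = ((-21 + 2*324 + 468) - 560) + (-415 - 250) = ((-21 + 648 + 468) - 560) - 665 = (1095 - 560) - 665 = 535 - 665 = -130)
h/(-6571) = -130/(-6571) = -130*(-1/6571) = 130/6571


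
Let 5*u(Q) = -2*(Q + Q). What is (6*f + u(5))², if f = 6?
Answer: 1024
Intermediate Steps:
u(Q) = -4*Q/5 (u(Q) = (-2*(Q + Q))/5 = (-4*Q)/5 = -4*Q/5)
(6*f + u(5))² = (6*6 - ⅘*5)² = (36 - 4)² = 32² = 1024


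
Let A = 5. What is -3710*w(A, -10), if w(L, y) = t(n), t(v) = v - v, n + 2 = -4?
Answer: 0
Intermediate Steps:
n = -6 (n = -2 - 4 = -6)
t(v) = 0
w(L, y) = 0
-3710*w(A, -10) = -3710*0 = 0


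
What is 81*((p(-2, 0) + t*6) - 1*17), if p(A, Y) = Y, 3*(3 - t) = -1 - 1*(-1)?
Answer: 81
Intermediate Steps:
t = 3 (t = 3 - (-1 - 1*(-1))/3 = 3 - (-1 + 1)/3 = 3 - 1/3*0 = 3 + 0 = 3)
81*((p(-2, 0) + t*6) - 1*17) = 81*((0 + 3*6) - 1*17) = 81*((0 + 18) - 17) = 81*(18 - 17) = 81*1 = 81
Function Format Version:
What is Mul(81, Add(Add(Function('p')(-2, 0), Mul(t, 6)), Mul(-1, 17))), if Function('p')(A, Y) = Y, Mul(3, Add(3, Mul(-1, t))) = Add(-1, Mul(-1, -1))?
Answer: 81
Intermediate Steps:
t = 3 (t = Add(3, Mul(Rational(-1, 3), Add(-1, Mul(-1, -1)))) = Add(3, Mul(Rational(-1, 3), Add(-1, 1))) = Add(3, Mul(Rational(-1, 3), 0)) = Add(3, 0) = 3)
Mul(81, Add(Add(Function('p')(-2, 0), Mul(t, 6)), Mul(-1, 17))) = Mul(81, Add(Add(0, Mul(3, 6)), Mul(-1, 17))) = Mul(81, Add(Add(0, 18), -17)) = Mul(81, Add(18, -17)) = Mul(81, 1) = 81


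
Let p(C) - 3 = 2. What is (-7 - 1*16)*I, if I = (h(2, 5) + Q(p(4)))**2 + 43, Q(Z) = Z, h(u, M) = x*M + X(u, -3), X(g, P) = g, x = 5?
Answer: -24541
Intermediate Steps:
p(C) = 5 (p(C) = 3 + 2 = 5)
h(u, M) = u + 5*M (h(u, M) = 5*M + u = u + 5*M)
I = 1067 (I = ((2 + 5*5) + 5)**2 + 43 = ((2 + 25) + 5)**2 + 43 = (27 + 5)**2 + 43 = 32**2 + 43 = 1024 + 43 = 1067)
(-7 - 1*16)*I = (-7 - 1*16)*1067 = (-7 - 16)*1067 = -23*1067 = -24541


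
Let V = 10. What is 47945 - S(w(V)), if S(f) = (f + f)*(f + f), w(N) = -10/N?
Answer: 47941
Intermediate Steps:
S(f) = 4*f² (S(f) = (2*f)*(2*f) = 4*f²)
47945 - S(w(V)) = 47945 - 4*(-10/10)² = 47945 - 4*(-10*⅒)² = 47945 - 4*(-1)² = 47945 - 4 = 47941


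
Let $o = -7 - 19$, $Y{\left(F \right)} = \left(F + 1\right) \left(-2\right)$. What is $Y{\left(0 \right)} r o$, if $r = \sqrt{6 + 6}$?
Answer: $104 \sqrt{3} \approx 180.13$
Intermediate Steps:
$Y{\left(F \right)} = -2 - 2 F$ ($Y{\left(F \right)} = \left(1 + F\right) \left(-2\right) = -2 - 2 F$)
$o = -26$
$r = 2 \sqrt{3}$ ($r = \sqrt{12} = 2 \sqrt{3} \approx 3.4641$)
$Y{\left(0 \right)} r o = \left(-2 - 0\right) 2 \sqrt{3} \left(-26\right) = \left(-2 + 0\right) 2 \sqrt{3} \left(-26\right) = - 2 \cdot 2 \sqrt{3} \left(-26\right) = - 4 \sqrt{3} \left(-26\right) = 104 \sqrt{3}$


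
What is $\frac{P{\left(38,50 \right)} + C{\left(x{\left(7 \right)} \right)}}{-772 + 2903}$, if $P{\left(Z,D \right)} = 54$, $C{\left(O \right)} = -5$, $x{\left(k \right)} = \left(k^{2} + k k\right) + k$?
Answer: $\frac{49}{2131} \approx 0.022994$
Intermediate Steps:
$x{\left(k \right)} = k + 2 k^{2}$ ($x{\left(k \right)} = \left(k^{2} + k^{2}\right) + k = 2 k^{2} + k = k + 2 k^{2}$)
$\frac{P{\left(38,50 \right)} + C{\left(x{\left(7 \right)} \right)}}{-772 + 2903} = \frac{54 - 5}{-772 + 2903} = \frac{49}{2131}$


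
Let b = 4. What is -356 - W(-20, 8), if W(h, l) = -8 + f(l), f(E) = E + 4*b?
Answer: -372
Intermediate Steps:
f(E) = 16 + E (f(E) = E + 4*4 = E + 16 = 16 + E)
W(h, l) = 8 + l (W(h, l) = -8 + (16 + l) = 8 + l)
-356 - W(-20, 8) = -356 - (8 + 8) = -356 - 1*16 = -356 - 16 = -372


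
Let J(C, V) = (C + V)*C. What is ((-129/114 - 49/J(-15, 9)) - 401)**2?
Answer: 118534226944/731025 ≈ 1.6215e+5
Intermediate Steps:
J(C, V) = C*(C + V)
((-129/114 - 49/J(-15, 9)) - 401)**2 = ((-129/114 - 49*(-1/(15*(-15 + 9)))) - 401)**2 = ((-129*1/114 - 49/((-15*(-6)))) - 401)**2 = ((-43/38 - 49/90) - 401)**2 = (-1433/855 - 401)**2 = (-344288/855)**2 = 118534226944/731025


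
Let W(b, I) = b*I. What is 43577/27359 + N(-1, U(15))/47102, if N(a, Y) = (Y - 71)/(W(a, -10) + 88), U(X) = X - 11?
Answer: 201149424639/126289034564 ≈ 1.5928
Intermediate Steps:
W(b, I) = I*b
U(X) = -11 + X
N(a, Y) = (-71 + Y)/(88 - 10*a) (N(a, Y) = (Y - 71)/(-10*a + 88) = (-71 + Y)/(88 - 10*a))
43577/27359 + N(-1, U(15))/47102 = 43577/27359 + ((71 - (-11 + 15))/(2*(-44 + 5*(-1))))/47102 = 43577*(1/27359) + ((71 - 1*4)/(2*(-44 - 5)))*(1/47102) = 43577/27359 + ((½)*(71 - 4)/(-49))*(1/47102) = 43577/27359 + ((½)*(-1/49)*67)*(1/47102) = 43577/27359 - 67/98*1/47102 = 43577/27359 - 67/4615996 = 201149424639/126289034564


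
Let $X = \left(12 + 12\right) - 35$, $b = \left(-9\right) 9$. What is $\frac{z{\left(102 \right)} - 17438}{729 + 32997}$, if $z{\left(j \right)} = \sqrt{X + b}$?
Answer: $- \frac{8719}{16863} + \frac{i \sqrt{23}}{16863} \approx -0.51705 + 0.0002844 i$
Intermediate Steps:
$b = -81$
$X = -11$ ($X = 24 - 35 = -11$)
$z{\left(j \right)} = 2 i \sqrt{23}$ ($z{\left(j \right)} = \sqrt{-11 - 81} = \sqrt{-92} = 2 i \sqrt{23}$)
$\frac{z{\left(102 \right)} - 17438}{729 + 32997} = \frac{2 i \sqrt{23} - 17438}{729 + 32997} = \frac{-17438 + 2 i \sqrt{23}}{33726} = \left(-17438 + 2 i \sqrt{23}\right) \frac{1}{33726} = - \frac{8719}{16863} + \frac{i \sqrt{23}}{16863}$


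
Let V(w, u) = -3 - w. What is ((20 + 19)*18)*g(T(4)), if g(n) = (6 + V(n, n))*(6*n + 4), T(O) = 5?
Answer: -47736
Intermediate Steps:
g(n) = (3 - n)*(4 + 6*n) (g(n) = (6 + (-3 - n))*(6*n + 4) = (3 - n)*(4 + 6*n))
((20 + 19)*18)*g(T(4)) = ((20 + 19)*18)*(12 - 6*5² + 14*5) = (39*18)*(12 - 6*25 + 70) = 702*(12 - 150 + 70) = 702*(-68) = -47736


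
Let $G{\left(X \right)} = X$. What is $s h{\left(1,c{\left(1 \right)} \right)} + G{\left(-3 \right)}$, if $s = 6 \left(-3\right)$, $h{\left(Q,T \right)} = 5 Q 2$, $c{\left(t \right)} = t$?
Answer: $-183$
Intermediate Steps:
$h{\left(Q,T \right)} = 10 Q$
$s = -18$
$s h{\left(1,c{\left(1 \right)} \right)} + G{\left(-3 \right)} = - 18 \cdot 10 \cdot 1 - 3 = \left(-18\right) 10 - 3 = -180 - 3 = -183$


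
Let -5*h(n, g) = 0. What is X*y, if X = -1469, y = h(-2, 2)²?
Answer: 0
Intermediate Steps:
h(n, g) = 0 (h(n, g) = -⅕*0 = 0)
y = 0 (y = 0² = 0)
X*y = -1469*0 = 0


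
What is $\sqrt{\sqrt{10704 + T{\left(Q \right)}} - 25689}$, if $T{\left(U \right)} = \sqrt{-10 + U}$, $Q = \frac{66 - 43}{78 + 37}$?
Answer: $\frac{\sqrt{-642225 + 5 \sqrt{5} \sqrt{53520 + 7 i \sqrt{5}}}}{5} \approx 4.7291 \cdot 10^{-5} + 159.95 i$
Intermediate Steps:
$Q = \frac{1}{5}$ ($Q = \frac{23}{115} = 23 \cdot \frac{1}{115} = \frac{1}{5} \approx 0.2$)
$\sqrt{\sqrt{10704 + T{\left(Q \right)}} - 25689} = \sqrt{\sqrt{10704 + \sqrt{-10 + \frac{1}{5}}} - 25689} = \sqrt{\sqrt{10704 + \sqrt{- \frac{49}{5}}} - 25689} = \sqrt{\sqrt{10704 + \frac{7 i \sqrt{5}}{5}} - 25689} = \sqrt{-25689 + \sqrt{10704 + \frac{7 i \sqrt{5}}{5}}}$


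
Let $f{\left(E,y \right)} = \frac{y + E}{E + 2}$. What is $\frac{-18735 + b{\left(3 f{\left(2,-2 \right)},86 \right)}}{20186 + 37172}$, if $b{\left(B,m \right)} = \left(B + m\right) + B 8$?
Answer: $- \frac{1097}{3374} \approx -0.32513$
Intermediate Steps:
$f{\left(E,y \right)} = \frac{E + y}{2 + E}$
$b{\left(B,m \right)} = m + 9 B$ ($b{\left(B,m \right)} = \left(B + m\right) + 8 B = m + 9 B$)
$\frac{-18735 + b{\left(3 f{\left(2,-2 \right)},86 \right)}}{20186 + 37172} = \frac{-18735 + \left(86 + 9 \cdot 3 \frac{2 - 2}{2 + 2}\right)}{20186 + 37172} = \frac{-18735 + \left(86 + 9 \cdot 3 \cdot \frac{1}{4} \cdot 0\right)}{57358} = \left(-18735 + \left(86 + 9 \cdot 3 \cdot \frac{1}{4} \cdot 0\right)\right) \frac{1}{57358} = \left(-18735 + \left(86 + 9 \cdot 3 \cdot 0\right)\right) \frac{1}{57358} = \left(-18735 + \left(86 + 9 \cdot 0\right)\right) \frac{1}{57358} = \left(-18735 + \left(86 + 0\right)\right) \frac{1}{57358} = \left(-18735 + 86\right) \frac{1}{57358} = \left(-18649\right) \frac{1}{57358} = - \frac{1097}{3374}$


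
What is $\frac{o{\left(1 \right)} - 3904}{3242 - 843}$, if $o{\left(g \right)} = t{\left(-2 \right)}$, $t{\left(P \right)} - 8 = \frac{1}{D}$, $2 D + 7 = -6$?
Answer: $- \frac{50650}{31187} \approx -1.6241$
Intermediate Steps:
$D = - \frac{13}{2}$ ($D = - \frac{7}{2} + \frac{1}{2} \left(-6\right) = - \frac{7}{2} - 3 = - \frac{13}{2} \approx -6.5$)
$t{\left(P \right)} = \frac{102}{13}$ ($t{\left(P \right)} = 8 + \frac{1}{- \frac{13}{2}} = 8 - \frac{2}{13} = \frac{102}{13}$)
$o{\left(g \right)} = \frac{102}{13}$
$\frac{o{\left(1 \right)} - 3904}{3242 - 843} = \frac{\frac{102}{13} - 3904}{3242 - 843} = - \frac{50650}{13 \cdot 2399} = \left(- \frac{50650}{13}\right) \frac{1}{2399} = - \frac{50650}{31187}$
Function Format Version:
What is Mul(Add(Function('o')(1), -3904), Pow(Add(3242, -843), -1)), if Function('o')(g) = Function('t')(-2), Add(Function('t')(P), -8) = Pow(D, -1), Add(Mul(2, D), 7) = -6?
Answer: Rational(-50650, 31187) ≈ -1.6241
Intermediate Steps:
D = Rational(-13, 2) (D = Add(Rational(-7, 2), Mul(Rational(1, 2), -6)) = Add(Rational(-7, 2), -3) = Rational(-13, 2) ≈ -6.5000)
Function('t')(P) = Rational(102, 13) (Function('t')(P) = Add(8, Pow(Rational(-13, 2), -1)) = Add(8, Rational(-2, 13)) = Rational(102, 13))
Function('o')(g) = Rational(102, 13)
Mul(Add(Function('o')(1), -3904), Pow(Add(3242, -843), -1)) = Mul(Add(Rational(102, 13), -3904), Pow(Add(3242, -843), -1)) = Mul(Rational(-50650, 13), Pow(2399, -1)) = Mul(Rational(-50650, 13), Rational(1, 2399)) = Rational(-50650, 31187)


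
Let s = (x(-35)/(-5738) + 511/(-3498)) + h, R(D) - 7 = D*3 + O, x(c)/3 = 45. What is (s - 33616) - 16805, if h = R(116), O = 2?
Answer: -251216045471/5017881 ≈ -50064.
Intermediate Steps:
x(c) = 135 (x(c) = 3*45 = 135)
R(D) = 9 + 3*D (R(D) = 7 + (D*3 + 2) = 7 + (3*D + 2) = 7 + (2 + 3*D) = 9 + 3*D)
h = 357 (h = 9 + 3*116 = 9 + 348 = 357)
s = 1790532430/5017881 (s = (135/(-5738) + 511/(-3498)) + 357 = (135*(-1/5738) + 511*(-1/3498)) + 357 = (-135/5738 - 511/3498) + 357 = -851087/5017881 + 357 = 1790532430/5017881 ≈ 356.83)
(s - 33616) - 16805 = (1790532430/5017881 - 33616) - 16805 = -166890555266/5017881 - 16805 = -251216045471/5017881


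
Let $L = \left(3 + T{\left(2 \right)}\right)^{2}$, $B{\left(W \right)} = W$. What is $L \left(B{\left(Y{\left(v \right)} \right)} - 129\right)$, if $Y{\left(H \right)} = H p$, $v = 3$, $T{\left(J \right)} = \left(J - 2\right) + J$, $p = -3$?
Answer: $-3450$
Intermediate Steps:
$T{\left(J \right)} = -2 + 2 J$ ($T{\left(J \right)} = \left(-2 + J\right) + J = -2 + 2 J$)
$Y{\left(H \right)} = - 3 H$ ($Y{\left(H \right)} = H \left(-3\right) = - 3 H$)
$L = 25$ ($L = \left(3 + \left(-2 + 2 \cdot 2\right)\right)^{2} = \left(3 + \left(-2 + 4\right)\right)^{2} = \left(3 + 2\right)^{2} = 5^{2} = 25$)
$L \left(B{\left(Y{\left(v \right)} \right)} - 129\right) = 25 \left(\left(-3\right) 3 - 129\right) = 25 \left(-9 - 129\right) = 25 \left(-138\right) = -3450$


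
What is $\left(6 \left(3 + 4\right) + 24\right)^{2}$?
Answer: $4356$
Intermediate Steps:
$\left(6 \left(3 + 4\right) + 24\right)^{2} = \left(6 \cdot 7 + 24\right)^{2} = \left(42 + 24\right)^{2} = 66^{2} = 4356$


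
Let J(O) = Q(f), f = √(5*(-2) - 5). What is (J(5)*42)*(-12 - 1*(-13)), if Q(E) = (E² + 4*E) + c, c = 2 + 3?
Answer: -420 + 168*I*√15 ≈ -420.0 + 650.66*I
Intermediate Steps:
f = I*√15 (f = √(-10 - 5) = √(-15) = I*√15 ≈ 3.873*I)
c = 5
Q(E) = 5 + E² + 4*E (Q(E) = (E² + 4*E) + 5 = 5 + E² + 4*E)
J(O) = -10 + 4*I*√15 (J(O) = 5 + (I*√15)² + 4*(I*√15) = 5 - 15 + 4*I*√15 = -10 + 4*I*√15)
(J(5)*42)*(-12 - 1*(-13)) = ((-10 + 4*I*√15)*42)*(-12 - 1*(-13)) = (-420 + 168*I*√15)*(-12 + 13) = (-420 + 168*I*√15)*1 = -420 + 168*I*√15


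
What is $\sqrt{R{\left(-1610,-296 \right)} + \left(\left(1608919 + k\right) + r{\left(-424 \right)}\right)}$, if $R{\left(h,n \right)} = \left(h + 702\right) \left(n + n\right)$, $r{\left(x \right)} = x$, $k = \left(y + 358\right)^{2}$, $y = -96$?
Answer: $15 \sqrt{9843} \approx 1488.2$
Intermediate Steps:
$k = 68644$ ($k = \left(-96 + 358\right)^{2} = 262^{2} = 68644$)
$R{\left(h,n \right)} = 2 n \left(702 + h\right)$ ($R{\left(h,n \right)} = \left(702 + h\right) 2 n = 2 n \left(702 + h\right)$)
$\sqrt{R{\left(-1610,-296 \right)} + \left(\left(1608919 + k\right) + r{\left(-424 \right)}\right)} = \sqrt{2 \left(-296\right) \left(702 - 1610\right) + \left(\left(1608919 + 68644\right) - 424\right)} = \sqrt{2 \left(-296\right) \left(-908\right) + \left(1677563 - 424\right)} = \sqrt{537536 + 1677139} = \sqrt{2214675} = 15 \sqrt{9843}$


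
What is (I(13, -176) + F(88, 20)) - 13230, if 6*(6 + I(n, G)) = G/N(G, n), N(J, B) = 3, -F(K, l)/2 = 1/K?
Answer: -5245337/396 ≈ -13246.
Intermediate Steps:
F(K, l) = -2/K
I(n, G) = -6 + G/18 (I(n, G) = -6 + (G/3)/6 = -6 + G/18)
(I(13, -176) + F(88, 20)) - 13230 = ((-6 + (1/18)*(-176)) - 2/88) - 13230 = ((-6 - 88/9) - 2*1/88) - 13230 = (-142/9 - 1/44) - 13230 = -6257/396 - 13230 = -5245337/396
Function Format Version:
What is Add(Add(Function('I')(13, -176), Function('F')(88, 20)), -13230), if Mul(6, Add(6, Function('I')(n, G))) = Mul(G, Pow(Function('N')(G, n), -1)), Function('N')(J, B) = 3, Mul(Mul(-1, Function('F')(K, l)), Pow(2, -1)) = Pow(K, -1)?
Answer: Rational(-5245337, 396) ≈ -13246.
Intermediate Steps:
Function('F')(K, l) = Mul(-2, Pow(K, -1))
Function('I')(n, G) = Add(-6, Mul(Rational(1, 18), G)) (Function('I')(n, G) = Add(-6, Mul(Rational(1, 6), Mul(G, Pow(3, -1)))) = Add(-6, Mul(Rational(1, 6), Mul(G, Rational(1, 3)))) = Add(-6, Mul(Rational(1, 6), Mul(Rational(1, 3), G))) = Add(-6, Mul(Rational(1, 18), G)))
Add(Add(Function('I')(13, -176), Function('F')(88, 20)), -13230) = Add(Add(Add(-6, Mul(Rational(1, 18), -176)), Mul(-2, Pow(88, -1))), -13230) = Add(Add(Add(-6, Rational(-88, 9)), Mul(-2, Rational(1, 88))), -13230) = Add(Add(Rational(-142, 9), Rational(-1, 44)), -13230) = Add(Rational(-6257, 396), -13230) = Rational(-5245337, 396)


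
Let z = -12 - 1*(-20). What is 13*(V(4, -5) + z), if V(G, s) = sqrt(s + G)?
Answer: 104 + 13*I ≈ 104.0 + 13.0*I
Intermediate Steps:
V(G, s) = sqrt(G + s)
z = 8 (z = -12 + 20 = 8)
13*(V(4, -5) + z) = 13*(sqrt(4 - 5) + 8) = 13*(sqrt(-1) + 8) = 13*(I + 8) = 13*(8 + I) = 104 + 13*I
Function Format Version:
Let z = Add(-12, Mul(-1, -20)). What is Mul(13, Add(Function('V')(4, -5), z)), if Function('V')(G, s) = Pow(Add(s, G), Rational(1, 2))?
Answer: Add(104, Mul(13, I)) ≈ Add(104.00, Mul(13.000, I))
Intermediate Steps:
Function('V')(G, s) = Pow(Add(G, s), Rational(1, 2))
z = 8 (z = Add(-12, 20) = 8)
Mul(13, Add(Function('V')(4, -5), z)) = Mul(13, Add(Pow(Add(4, -5), Rational(1, 2)), 8)) = Mul(13, Add(Pow(-1, Rational(1, 2)), 8)) = Mul(13, Add(I, 8)) = Mul(13, Add(8, I)) = Add(104, Mul(13, I))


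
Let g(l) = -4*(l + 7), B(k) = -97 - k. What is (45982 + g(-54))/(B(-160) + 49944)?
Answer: 15390/16669 ≈ 0.92327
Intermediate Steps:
g(l) = -28 - 4*l (g(l) = -4*(7 + l) = -28 - 4*l)
(45982 + g(-54))/(B(-160) + 49944) = (45982 + (-28 - 4*(-54)))/((-97 - 1*(-160)) + 49944) = (45982 + (-28 + 216))/((-97 + 160) + 49944) = (45982 + 188)/(63 + 49944) = 46170/50007 = 46170*(1/50007) = 15390/16669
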